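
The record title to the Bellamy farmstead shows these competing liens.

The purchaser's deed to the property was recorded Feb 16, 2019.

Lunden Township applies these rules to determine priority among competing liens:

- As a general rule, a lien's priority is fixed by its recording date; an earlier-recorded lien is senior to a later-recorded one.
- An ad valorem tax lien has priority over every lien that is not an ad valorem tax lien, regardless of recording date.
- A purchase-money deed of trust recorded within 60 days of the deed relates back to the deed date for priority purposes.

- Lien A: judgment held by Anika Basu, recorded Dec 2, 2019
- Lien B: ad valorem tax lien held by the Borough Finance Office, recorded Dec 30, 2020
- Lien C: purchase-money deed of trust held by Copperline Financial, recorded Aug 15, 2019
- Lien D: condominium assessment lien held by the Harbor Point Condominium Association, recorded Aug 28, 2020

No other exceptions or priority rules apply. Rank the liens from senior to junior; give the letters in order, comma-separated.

Effective dates: C missed the 60-day window (180 days after the deed), so its recording date stands.
B is an ad valorem tax lien, so it outranks all other liens regardless of date.
Among the remaining liens, by effective date: C (Aug 15, 2019), A (Dec 2, 2019), D (Aug 28, 2020).

B, C, A, D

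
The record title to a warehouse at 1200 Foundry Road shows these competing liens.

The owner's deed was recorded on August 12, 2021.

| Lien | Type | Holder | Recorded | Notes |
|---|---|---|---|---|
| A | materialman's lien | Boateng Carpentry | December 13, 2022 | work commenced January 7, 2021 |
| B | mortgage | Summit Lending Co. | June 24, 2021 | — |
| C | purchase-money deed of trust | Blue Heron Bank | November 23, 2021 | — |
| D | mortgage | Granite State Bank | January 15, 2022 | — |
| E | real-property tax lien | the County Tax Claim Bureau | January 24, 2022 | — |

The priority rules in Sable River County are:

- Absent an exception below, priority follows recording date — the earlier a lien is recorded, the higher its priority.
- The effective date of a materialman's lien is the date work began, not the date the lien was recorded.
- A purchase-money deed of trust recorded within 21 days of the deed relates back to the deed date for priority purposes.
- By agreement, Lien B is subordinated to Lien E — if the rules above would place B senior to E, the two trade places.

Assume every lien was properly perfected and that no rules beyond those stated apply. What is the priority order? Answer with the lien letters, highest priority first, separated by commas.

A, E, C, D, B

Effective dates after the stated exceptions: A is treated as recorded January 7, 2021, the work-commencement date; C missed the 21-day window (103 days after the deed), so its recording date stands.
By effective date: A (January 7, 2021), B (June 24, 2021), C (November 23, 2021), D (January 15, 2022), E (January 24, 2022).
B would otherwise be senior to E, so under the subordination agreement B and E exchange positions.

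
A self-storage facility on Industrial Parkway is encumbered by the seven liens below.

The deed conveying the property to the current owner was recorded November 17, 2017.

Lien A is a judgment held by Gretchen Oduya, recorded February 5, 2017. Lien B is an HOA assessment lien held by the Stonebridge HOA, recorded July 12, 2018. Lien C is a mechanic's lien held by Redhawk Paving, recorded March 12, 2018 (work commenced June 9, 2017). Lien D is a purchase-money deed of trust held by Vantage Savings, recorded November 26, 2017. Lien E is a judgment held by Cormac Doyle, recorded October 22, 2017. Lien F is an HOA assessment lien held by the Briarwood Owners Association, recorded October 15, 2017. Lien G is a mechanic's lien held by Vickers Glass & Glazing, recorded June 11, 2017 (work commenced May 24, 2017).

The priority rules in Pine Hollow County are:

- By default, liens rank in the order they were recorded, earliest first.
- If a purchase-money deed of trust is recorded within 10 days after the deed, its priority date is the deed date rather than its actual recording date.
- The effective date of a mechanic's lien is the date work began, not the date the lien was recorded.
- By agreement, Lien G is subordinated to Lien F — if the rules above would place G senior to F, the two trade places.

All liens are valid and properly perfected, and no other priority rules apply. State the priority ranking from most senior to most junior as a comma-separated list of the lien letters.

A, F, C, G, E, D, B

Effective dates: C is treated as recorded June 9, 2017, the work-commencement date; D relates back to the deed date November 17, 2017; G relates back to May 24, 2017 (work commenced).
By effective date: A (February 5, 2017), G (May 24, 2017), C (June 9, 2017), F (October 15, 2017), E (October 22, 2017), D (November 17, 2017), B (July 12, 2018).
Because G would otherwise rank above F, the subordination swaps them.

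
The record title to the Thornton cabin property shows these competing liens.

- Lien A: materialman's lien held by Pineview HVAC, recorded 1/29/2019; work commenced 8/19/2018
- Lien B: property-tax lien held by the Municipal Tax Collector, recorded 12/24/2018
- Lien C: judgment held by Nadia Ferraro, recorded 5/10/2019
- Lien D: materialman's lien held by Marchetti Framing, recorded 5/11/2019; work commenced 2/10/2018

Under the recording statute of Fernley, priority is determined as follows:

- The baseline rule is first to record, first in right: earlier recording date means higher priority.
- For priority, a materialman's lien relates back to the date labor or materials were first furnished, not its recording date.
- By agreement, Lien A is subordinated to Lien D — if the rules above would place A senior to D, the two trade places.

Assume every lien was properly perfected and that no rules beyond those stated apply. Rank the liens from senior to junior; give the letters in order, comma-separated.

First, effective dates: A's effective date is 8/19/2018, when work began; D's effective date is 2/10/2018, when work began.
By effective date, earliest first: D (2/10/2018), A (8/19/2018), B (12/24/2018), C (5/10/2019).
A is already junior to D, so the subordination agreement changes nothing.

D, A, B, C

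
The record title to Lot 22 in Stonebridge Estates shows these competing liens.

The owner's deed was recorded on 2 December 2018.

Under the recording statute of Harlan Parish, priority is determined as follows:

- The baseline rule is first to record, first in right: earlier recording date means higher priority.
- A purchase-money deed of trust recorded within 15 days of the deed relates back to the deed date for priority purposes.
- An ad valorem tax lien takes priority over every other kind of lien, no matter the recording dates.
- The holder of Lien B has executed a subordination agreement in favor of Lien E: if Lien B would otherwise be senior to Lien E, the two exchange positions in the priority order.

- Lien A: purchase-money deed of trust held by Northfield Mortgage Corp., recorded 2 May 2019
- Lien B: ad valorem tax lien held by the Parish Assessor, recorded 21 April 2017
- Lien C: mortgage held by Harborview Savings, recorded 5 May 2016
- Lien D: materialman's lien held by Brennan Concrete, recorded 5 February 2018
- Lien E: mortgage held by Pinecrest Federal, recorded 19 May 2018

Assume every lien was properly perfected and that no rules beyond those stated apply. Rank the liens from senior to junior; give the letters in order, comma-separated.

First, effective dates: A was recorded 151 days after the deed, outside the 15-day window, so it keeps its recording date.
B is an ad valorem tax lien, so it outranks all other liens regardless of date.
Ordering the rest by effective date: C (5 May 2016), D (5 February 2018), E (19 May 2018), A (2 May 2019).
B is senior to E before the subordination, so the two trade places.

E, C, D, B, A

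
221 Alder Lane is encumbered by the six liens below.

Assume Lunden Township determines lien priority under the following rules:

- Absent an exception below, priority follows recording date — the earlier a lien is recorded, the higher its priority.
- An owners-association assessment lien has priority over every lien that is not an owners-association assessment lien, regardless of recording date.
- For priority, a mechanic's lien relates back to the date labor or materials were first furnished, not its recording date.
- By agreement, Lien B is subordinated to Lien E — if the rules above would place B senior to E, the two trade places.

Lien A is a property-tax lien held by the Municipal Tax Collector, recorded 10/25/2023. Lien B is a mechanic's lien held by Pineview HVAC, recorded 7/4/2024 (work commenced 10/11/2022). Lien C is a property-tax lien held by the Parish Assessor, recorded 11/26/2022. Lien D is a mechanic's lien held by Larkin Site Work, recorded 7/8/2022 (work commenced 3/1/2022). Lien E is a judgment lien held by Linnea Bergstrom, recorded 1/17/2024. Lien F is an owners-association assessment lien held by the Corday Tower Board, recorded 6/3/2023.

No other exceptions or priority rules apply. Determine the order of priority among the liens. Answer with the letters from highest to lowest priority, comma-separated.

F, D, E, C, A, B

Effective dates after the stated exceptions: B relates back to 10/11/2022 (work commenced); D relates back to 3/1/2022 (work commenced).
F is an owners-association assessment lien and takes priority over every other lien.
Among the remaining liens, by effective date: D (3/1/2022), B (10/11/2022), C (11/26/2022), A (10/25/2023), E (1/17/2024).
The subordination applies — B was senior to E — so B and E swap.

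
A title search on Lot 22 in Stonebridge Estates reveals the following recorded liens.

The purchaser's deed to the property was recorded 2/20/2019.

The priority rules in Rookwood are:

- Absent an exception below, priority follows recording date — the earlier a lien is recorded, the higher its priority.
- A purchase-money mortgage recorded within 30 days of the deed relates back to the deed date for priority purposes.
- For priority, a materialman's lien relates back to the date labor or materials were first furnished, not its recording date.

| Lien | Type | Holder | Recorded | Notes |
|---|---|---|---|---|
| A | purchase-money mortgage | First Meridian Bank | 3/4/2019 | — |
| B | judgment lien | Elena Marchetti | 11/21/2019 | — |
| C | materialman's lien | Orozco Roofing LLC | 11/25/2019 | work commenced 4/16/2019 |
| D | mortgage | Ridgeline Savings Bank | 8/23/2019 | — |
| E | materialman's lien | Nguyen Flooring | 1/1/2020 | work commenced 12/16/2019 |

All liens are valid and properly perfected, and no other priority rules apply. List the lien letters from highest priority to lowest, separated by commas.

A, C, D, B, E

First, effective dates: A's effective date is the deed date, 2/20/2019; C's effective date is 4/16/2019, when work began; E relates back to 12/16/2019 (work commenced).
Ordering by effective date: A (2/20/2019), C (4/16/2019), D (8/23/2019), B (11/21/2019), E (12/16/2019).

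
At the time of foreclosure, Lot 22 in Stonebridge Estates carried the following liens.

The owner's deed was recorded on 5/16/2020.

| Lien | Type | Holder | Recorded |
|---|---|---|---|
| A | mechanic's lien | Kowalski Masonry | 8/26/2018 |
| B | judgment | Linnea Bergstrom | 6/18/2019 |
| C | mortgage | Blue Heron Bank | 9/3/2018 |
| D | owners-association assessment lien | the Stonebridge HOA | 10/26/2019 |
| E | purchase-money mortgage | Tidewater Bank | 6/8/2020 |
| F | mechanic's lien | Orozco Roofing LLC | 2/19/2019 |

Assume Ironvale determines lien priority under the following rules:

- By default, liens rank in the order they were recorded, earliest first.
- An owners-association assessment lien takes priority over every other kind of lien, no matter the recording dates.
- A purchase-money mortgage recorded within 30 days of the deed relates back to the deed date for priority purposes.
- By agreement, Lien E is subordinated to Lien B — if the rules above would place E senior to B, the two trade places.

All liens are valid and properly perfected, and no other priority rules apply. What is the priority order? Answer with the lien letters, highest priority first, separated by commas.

First, effective dates: E's effective date is the deed date, 5/16/2020.
D, as an owners-association assessment lien, has superpriority and ranks first.
Ordering the rest by effective date: A (8/26/2018), C (9/3/2018), F (2/19/2019), B (6/18/2019), E (5/16/2020).
E is already junior to B, so the subordination agreement changes nothing.

D, A, C, F, B, E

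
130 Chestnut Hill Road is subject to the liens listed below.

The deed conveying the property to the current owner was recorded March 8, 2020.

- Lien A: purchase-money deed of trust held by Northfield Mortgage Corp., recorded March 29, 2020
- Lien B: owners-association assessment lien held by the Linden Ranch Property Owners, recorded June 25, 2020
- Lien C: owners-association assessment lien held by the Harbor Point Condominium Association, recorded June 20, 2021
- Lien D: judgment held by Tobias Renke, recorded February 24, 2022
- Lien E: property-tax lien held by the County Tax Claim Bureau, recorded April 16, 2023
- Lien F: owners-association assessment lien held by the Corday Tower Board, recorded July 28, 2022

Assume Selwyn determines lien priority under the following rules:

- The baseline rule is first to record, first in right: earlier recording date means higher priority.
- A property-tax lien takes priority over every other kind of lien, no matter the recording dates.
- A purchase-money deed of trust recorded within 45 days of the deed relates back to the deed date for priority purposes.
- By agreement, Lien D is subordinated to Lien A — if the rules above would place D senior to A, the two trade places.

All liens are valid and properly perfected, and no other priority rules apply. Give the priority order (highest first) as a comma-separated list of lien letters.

Adjusting effective dates: A relates back to the deed date March 8, 2020.
As a property-tax lien, E is senior to every other lien.
Remaining liens by effective date: A (March 8, 2020), B (June 25, 2020), C (June 20, 2021), D (February 24, 2022), F (July 28, 2022).
D already ranks below A; the subordination has no effect.

E, A, B, C, D, F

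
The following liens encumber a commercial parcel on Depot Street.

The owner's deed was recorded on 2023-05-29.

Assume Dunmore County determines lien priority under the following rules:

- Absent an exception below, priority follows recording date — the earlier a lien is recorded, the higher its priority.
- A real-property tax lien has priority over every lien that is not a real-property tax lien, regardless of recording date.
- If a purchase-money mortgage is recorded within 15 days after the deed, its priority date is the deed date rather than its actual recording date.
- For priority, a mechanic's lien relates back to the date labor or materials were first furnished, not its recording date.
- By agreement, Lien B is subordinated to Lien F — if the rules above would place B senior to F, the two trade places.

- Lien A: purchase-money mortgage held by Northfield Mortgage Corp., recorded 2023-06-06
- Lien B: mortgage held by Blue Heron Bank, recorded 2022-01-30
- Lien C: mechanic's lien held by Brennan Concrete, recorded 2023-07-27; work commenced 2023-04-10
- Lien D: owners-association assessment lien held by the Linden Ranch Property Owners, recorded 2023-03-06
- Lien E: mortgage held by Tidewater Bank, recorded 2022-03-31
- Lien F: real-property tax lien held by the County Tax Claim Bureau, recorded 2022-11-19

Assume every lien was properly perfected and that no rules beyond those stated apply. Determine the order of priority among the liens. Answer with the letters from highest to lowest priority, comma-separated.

First, effective dates: A's effective date is the deed date, 2023-05-29; C's effective date is 2023-04-10, when work began.
F is a real-property tax lien, so it outranks all other liens regardless of date.
Among the remaining liens, by effective date: B (2022-01-30), E (2022-03-31), D (2023-03-06), C (2023-04-10), A (2023-05-29).
Since B is not senior to F, the subordination leaves the order unchanged.

F, B, E, D, C, A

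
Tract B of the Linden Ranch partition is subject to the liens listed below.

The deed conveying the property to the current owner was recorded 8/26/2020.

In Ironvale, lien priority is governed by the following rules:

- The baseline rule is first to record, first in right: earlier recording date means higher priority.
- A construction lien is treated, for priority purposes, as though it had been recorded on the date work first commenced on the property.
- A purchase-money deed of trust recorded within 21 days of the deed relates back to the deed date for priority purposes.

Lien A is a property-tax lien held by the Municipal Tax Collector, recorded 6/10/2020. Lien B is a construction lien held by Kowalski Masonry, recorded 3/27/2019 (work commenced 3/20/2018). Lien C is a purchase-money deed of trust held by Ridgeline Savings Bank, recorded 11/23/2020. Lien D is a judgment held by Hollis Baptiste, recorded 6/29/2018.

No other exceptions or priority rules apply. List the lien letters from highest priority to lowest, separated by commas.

B, D, A, C

Effective dates after the stated exceptions: B's effective date is 3/20/2018, when work began; C was recorded 89 days after the deed — beyond 21 days — so no relation-back applies.
By effective date: B (3/20/2018), D (6/29/2018), A (6/10/2020), C (11/23/2020).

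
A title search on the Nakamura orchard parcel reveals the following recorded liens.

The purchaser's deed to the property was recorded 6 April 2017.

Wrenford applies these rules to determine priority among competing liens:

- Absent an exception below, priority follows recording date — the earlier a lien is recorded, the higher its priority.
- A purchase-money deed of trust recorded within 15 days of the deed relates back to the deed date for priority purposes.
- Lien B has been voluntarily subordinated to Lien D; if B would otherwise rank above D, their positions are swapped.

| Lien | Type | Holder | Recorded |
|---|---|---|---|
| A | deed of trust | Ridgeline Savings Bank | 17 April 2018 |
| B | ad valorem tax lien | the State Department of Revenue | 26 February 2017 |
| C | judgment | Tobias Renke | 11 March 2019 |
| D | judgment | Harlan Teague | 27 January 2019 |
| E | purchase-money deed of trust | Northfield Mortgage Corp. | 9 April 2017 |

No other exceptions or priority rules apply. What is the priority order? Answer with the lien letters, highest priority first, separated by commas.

First, effective dates: E relates back to the deed date 6 April 2017.
By effective date: B (26 February 2017), E (6 April 2017), A (17 April 2018), D (27 January 2019), C (11 March 2019).
B is senior to D before the subordination, so the two trade places.

D, E, A, B, C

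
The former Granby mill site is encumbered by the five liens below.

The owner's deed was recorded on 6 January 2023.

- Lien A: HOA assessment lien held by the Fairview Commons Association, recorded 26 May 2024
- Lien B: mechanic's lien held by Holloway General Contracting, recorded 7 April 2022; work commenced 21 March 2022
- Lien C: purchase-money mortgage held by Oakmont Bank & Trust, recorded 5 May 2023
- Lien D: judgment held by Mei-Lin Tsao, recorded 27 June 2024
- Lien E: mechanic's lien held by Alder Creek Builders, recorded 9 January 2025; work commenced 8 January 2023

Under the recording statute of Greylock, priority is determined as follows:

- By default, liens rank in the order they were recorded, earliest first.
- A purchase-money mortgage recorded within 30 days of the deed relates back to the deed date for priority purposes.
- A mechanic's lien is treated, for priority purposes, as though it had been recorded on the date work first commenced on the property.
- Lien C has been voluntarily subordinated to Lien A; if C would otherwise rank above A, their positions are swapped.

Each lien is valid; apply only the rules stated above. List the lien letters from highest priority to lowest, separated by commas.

B, E, A, C, D

Effective dates: B's effective date is 21 March 2022, when work began; C was recorded 119 days after the deed — beyond 30 days — so no relation-back applies; E is treated as recorded 8 January 2023, the work-commencement date.
By effective date, earliest first: B (21 March 2022), E (8 January 2023), C (5 May 2023), A (26 May 2024), D (27 June 2024).
Because C would otherwise rank above A, the subordination swaps them.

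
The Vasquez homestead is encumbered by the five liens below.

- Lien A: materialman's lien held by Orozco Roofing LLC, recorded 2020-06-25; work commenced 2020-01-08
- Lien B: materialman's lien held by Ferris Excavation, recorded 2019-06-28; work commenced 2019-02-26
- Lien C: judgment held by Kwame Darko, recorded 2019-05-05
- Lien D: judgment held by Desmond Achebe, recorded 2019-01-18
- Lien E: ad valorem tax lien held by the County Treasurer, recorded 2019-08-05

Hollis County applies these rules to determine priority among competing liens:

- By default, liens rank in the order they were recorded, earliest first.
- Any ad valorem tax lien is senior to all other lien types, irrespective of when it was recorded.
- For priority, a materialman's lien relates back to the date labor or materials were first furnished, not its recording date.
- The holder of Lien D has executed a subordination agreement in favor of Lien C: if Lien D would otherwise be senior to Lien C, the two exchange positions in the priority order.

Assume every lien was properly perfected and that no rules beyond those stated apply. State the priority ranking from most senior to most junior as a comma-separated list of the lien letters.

Effective dates after the stated exceptions: A relates back to 2020-01-08 (work commenced); B relates back to 2019-02-26 (work commenced).
E is an ad valorem tax lien and takes priority over every other lien.
Remaining liens by effective date: D (2019-01-18), B (2019-02-26), C (2019-05-05), A (2020-01-08).
Because D would otherwise rank above C, the subordination swaps them.

E, C, B, D, A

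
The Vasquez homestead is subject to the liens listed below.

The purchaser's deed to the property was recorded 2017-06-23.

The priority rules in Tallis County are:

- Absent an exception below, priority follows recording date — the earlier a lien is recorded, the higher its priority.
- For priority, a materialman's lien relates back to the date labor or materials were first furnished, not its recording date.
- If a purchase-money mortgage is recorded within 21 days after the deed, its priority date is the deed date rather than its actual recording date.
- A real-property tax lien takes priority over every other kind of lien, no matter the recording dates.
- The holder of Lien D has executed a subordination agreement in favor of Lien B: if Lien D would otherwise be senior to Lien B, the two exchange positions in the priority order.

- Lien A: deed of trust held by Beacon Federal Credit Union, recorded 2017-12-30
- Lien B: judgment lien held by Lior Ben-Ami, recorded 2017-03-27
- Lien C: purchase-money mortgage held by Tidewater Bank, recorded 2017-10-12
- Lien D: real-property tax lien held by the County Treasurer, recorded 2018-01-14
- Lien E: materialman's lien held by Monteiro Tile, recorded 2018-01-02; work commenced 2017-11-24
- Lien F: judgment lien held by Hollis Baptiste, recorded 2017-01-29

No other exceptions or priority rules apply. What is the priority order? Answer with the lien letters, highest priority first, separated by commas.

B, F, D, C, E, A

First, effective dates: C was recorded 111 days after the deed — beyond 21 days — so no relation-back applies; E relates back to 2017-11-24 (work commenced).
D, as a real-property tax lien, has superpriority and ranks first.
Among the remaining liens, by effective date: F (2017-01-29), B (2017-03-27), C (2017-10-12), E (2017-11-24), A (2017-12-30).
Because D would otherwise rank above B, the subordination swaps them.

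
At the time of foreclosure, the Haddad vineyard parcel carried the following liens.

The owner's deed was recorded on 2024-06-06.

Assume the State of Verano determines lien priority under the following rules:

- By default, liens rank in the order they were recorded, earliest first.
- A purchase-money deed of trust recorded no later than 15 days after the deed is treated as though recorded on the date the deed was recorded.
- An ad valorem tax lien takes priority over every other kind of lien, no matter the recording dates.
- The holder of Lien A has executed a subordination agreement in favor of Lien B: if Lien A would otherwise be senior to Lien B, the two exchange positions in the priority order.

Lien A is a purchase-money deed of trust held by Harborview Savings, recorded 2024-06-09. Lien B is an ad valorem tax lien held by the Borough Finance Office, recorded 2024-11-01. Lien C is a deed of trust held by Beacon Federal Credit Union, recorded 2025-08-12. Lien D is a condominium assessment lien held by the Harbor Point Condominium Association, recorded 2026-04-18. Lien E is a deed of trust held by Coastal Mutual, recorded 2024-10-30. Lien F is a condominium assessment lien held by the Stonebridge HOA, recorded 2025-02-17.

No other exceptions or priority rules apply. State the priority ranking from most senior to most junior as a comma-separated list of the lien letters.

Effective dates after the stated exceptions: A's effective date is the deed date, 2024-06-06.
B is an ad valorem tax lien, so it outranks all other liens regardless of date.
Among the remaining liens, by effective date: A (2024-06-06), E (2024-10-30), F (2025-02-17), C (2025-08-12), D (2026-04-18).
A is already junior to B, so the subordination agreement changes nothing.

B, A, E, F, C, D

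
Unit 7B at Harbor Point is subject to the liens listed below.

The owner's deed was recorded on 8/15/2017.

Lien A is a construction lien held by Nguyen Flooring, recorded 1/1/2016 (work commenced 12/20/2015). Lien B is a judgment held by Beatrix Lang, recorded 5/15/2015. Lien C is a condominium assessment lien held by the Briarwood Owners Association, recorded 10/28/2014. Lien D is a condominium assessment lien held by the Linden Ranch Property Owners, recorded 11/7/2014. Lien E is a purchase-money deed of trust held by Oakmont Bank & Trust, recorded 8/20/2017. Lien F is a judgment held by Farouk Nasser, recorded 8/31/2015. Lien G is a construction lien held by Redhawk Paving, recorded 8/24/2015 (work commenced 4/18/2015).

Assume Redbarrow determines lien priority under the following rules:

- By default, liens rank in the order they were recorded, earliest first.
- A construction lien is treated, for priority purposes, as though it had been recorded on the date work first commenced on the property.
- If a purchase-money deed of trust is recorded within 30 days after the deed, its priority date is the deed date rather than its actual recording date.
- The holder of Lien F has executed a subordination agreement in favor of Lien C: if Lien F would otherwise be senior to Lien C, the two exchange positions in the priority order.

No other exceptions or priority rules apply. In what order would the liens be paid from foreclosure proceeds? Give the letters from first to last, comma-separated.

C, D, G, B, F, A, E

First, effective dates: A is treated as recorded 12/20/2015, the work-commencement date; E's effective date is the deed date, 8/15/2017; G's effective date is 4/18/2015, when work began.
Sorted by effective date: C (10/28/2014), D (11/7/2014), G (4/18/2015), B (5/15/2015), F (8/31/2015), A (12/20/2015), E (8/15/2017).
Since F is not senior to C, the subordination leaves the order unchanged.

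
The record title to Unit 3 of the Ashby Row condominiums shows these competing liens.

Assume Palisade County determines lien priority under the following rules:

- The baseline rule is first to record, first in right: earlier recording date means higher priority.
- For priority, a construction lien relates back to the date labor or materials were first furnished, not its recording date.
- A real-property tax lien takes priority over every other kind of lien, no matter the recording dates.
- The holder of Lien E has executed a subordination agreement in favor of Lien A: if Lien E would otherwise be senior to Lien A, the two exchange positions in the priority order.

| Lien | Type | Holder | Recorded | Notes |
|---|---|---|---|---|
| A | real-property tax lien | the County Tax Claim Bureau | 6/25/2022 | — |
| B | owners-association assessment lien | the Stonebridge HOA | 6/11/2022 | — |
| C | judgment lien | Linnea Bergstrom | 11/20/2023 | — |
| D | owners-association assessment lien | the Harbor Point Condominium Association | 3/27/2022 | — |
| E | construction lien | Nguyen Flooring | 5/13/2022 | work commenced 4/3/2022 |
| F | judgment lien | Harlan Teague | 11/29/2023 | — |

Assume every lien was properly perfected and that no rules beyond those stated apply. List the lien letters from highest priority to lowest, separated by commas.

A, D, E, B, C, F

Effective dates: E's effective date is 4/3/2022, when work began.
A is a real-property tax lien and takes priority over every other lien.
The other liens, earliest effective date first: D (3/27/2022), E (4/3/2022), B (6/11/2022), C (11/20/2023), F (11/29/2023).
E is already junior to A, so the subordination agreement changes nothing.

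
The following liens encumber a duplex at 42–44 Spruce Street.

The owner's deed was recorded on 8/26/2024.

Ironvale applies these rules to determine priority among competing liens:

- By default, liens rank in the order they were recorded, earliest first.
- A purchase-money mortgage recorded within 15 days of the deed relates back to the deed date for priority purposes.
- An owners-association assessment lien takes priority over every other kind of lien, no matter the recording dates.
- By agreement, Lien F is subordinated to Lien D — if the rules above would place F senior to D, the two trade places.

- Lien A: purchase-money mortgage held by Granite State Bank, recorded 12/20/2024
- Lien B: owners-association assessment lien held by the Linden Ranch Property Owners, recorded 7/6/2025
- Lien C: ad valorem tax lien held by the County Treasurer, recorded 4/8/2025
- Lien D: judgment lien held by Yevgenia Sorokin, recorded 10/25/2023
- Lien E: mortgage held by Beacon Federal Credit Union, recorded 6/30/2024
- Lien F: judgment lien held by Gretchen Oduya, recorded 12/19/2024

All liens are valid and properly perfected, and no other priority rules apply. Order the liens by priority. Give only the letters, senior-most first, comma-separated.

B, D, E, F, A, C

Effective dates: A was recorded 116 days after the deed — beyond 15 days — so no relation-back applies.
B is an owners-association assessment lien, so it outranks all other liens regardless of date.
Among the remaining liens, by effective date: D (10/25/2023), E (6/30/2024), F (12/19/2024), A (12/20/2024), C (4/8/2025).
Since F is not senior to D, the subordination leaves the order unchanged.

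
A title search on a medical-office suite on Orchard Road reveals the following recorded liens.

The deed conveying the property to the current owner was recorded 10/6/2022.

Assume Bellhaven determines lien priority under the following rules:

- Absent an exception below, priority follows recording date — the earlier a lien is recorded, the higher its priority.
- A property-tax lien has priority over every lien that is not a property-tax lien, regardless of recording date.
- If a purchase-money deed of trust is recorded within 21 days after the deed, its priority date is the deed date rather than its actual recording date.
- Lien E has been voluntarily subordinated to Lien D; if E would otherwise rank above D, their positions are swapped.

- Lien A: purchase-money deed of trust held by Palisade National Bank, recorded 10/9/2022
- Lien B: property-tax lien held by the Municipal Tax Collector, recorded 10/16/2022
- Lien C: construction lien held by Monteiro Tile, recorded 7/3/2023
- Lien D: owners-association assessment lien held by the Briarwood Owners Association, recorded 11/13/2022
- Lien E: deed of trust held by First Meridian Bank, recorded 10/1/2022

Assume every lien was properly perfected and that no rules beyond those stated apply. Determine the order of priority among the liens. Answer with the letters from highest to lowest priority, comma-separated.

B, D, A, E, C

Effective dates: A's effective date is the deed date, 10/6/2022.
As a property-tax lien, B is senior to every other lien.
Remaining liens by effective date: E (10/1/2022), A (10/6/2022), D (11/13/2022), C (7/3/2023).
E is senior to D before the subordination, so the two trade places.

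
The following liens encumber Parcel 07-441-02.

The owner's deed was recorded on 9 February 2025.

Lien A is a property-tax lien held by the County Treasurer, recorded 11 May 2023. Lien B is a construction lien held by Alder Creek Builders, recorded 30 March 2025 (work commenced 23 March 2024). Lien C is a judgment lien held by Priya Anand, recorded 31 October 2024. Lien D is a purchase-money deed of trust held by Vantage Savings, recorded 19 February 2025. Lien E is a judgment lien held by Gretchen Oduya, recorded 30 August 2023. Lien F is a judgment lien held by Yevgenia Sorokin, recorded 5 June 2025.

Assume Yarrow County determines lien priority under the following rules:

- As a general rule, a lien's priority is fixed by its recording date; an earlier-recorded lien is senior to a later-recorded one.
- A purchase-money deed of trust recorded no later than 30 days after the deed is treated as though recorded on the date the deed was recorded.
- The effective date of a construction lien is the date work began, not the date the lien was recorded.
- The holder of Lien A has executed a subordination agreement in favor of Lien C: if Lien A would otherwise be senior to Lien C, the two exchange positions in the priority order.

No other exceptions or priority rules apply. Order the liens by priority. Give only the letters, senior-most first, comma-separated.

C, E, B, A, D, F

Adjusting effective dates: B is treated as recorded 23 March 2024, the work-commencement date; D relates back to the deed date 9 February 2025.
Ordering by effective date: A (11 May 2023), E (30 August 2023), B (23 March 2024), C (31 October 2024), D (9 February 2025), F (5 June 2025).
A would otherwise be senior to C, so under the subordination agreement A and C exchange positions.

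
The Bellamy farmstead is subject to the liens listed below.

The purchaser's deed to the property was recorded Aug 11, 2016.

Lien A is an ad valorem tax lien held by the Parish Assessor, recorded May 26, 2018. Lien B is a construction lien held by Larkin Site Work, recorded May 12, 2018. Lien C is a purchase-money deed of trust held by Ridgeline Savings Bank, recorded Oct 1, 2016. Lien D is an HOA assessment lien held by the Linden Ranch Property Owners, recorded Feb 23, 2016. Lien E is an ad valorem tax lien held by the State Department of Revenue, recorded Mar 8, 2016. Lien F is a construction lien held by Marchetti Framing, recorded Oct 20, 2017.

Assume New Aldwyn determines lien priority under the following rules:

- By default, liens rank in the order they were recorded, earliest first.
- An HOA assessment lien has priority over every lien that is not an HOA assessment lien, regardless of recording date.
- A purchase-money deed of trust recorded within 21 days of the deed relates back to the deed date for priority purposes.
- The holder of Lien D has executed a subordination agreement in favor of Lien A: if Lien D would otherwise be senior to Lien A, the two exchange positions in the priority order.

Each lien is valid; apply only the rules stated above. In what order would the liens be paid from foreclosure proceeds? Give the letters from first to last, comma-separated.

First, effective dates: C missed the 21-day window (51 days after the deed), so its recording date stands.
As an HOA assessment lien, D is senior to every other lien.
Ordering the rest by effective date: E (Mar 8, 2016), C (Oct 1, 2016), F (Oct 20, 2017), B (May 12, 2018), A (May 26, 2018).
D is senior to A before the subordination, so the two trade places.

A, E, C, F, B, D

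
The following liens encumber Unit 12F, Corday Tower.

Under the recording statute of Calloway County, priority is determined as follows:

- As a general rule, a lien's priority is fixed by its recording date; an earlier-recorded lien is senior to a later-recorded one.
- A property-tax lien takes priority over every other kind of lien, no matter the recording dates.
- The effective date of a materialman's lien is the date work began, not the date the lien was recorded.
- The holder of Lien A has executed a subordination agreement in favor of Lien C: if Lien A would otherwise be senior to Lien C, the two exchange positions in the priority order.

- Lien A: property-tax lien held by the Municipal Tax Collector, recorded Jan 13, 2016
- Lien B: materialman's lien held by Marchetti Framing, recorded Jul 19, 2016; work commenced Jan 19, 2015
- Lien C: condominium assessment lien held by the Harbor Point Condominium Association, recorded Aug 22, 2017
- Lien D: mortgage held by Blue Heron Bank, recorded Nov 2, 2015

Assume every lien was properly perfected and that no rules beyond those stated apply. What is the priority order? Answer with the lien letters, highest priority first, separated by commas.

C, B, D, A

First, effective dates: B relates back to Jan 19, 2015 (work commenced).
A is a property-tax lien, so it outranks all other liens regardless of date.
The other liens, earliest effective date first: B (Jan 19, 2015), D (Nov 2, 2015), C (Aug 22, 2017).
Because A would otherwise rank above C, the subordination swaps them.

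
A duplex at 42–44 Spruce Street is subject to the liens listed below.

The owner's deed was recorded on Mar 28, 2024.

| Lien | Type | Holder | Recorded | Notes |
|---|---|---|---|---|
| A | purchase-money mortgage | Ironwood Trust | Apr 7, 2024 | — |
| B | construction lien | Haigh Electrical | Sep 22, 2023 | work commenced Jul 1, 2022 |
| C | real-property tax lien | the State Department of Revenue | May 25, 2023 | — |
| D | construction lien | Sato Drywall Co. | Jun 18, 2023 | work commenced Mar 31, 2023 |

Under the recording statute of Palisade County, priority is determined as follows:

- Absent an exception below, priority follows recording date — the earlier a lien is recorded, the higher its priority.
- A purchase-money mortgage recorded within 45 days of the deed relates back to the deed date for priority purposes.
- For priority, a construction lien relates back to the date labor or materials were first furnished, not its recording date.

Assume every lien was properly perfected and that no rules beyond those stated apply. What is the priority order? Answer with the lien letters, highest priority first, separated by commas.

B, D, C, A

First, effective dates: A was recorded within the 45-day window, so its effective date is the deed date Mar 28, 2024; B is treated as recorded Jul 1, 2022, the work-commencement date; D relates back to Mar 31, 2023 (work commenced).
Ordering by effective date: B (Jul 1, 2022), D (Mar 31, 2023), C (May 25, 2023), A (Mar 28, 2024).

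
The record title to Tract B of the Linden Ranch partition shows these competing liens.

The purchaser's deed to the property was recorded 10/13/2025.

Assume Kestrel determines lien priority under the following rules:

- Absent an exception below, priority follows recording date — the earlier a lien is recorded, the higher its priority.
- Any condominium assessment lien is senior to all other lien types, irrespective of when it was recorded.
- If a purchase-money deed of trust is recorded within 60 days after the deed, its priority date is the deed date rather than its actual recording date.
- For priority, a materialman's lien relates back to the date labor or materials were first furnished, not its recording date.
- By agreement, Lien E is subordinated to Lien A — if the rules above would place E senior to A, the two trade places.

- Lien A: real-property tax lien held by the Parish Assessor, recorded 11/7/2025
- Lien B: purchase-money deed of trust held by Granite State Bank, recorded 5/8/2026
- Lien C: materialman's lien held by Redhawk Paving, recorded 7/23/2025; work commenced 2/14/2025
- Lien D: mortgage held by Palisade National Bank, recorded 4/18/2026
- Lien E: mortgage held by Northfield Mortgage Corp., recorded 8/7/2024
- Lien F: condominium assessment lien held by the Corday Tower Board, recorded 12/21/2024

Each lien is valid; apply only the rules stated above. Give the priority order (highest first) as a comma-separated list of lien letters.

F, A, C, E, D, B

Adjusting effective dates: B was recorded 207 days after the deed, outside the 60-day window, so it keeps its recording date; C is treated as recorded 2/14/2025, the work-commencement date.
F, as a condominium assessment lien, has superpriority and ranks first.
Remaining liens by effective date: E (8/7/2024), C (2/14/2025), A (11/7/2025), D (4/18/2026), B (5/8/2026).
E is senior to A before the subordination, so the two trade places.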